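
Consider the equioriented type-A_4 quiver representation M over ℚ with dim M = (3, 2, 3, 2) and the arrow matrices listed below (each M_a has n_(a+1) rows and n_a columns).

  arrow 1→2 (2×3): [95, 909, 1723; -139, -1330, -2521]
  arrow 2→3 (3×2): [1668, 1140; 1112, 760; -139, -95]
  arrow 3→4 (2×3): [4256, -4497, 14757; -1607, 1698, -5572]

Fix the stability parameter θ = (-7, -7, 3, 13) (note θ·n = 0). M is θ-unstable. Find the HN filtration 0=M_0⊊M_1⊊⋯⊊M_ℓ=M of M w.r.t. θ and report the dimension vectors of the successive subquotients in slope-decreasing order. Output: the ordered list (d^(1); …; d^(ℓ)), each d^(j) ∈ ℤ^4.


Via rank(M_{q-1}∘⋯∘M_p): M ≅ I[1,1], I[1,2], I[1,4], I[3,3], I[3,4].
μ_θ-semistable layers: μ^(1)=13; μ^(2)=3; μ^(3)=-7

((0, 0, 0, 2); (0, 0, 3, 0); (3, 2, 0, 0))


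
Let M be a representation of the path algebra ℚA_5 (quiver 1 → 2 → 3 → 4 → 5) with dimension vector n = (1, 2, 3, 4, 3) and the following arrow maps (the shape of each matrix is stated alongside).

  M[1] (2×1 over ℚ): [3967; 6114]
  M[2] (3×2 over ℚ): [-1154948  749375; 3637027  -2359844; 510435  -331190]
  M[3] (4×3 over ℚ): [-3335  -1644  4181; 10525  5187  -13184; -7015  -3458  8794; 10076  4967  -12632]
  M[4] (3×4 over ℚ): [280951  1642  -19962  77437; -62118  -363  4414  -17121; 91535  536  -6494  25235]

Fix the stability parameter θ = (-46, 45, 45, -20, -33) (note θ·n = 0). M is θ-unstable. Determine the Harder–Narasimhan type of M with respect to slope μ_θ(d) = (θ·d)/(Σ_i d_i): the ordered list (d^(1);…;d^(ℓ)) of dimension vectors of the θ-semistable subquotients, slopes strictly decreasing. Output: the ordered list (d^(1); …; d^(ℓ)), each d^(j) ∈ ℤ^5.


Via rank(M_{q-1}∘⋯∘M_p): M ≅ I[1,5], I[2,5], I[3,4], I[4,4], I[5,5].
μ_θ-semistable layers: μ^(1)=25/2; μ^(2)=37/4; μ^(3)=-20; μ^(4)=-33; μ^(5)=-46

((0, 0, 1, 1, 0); (0, 2, 2, 2, 2); (0, 0, 0, 1, 0); (0, 0, 0, 0, 1); (1, 0, 0, 0, 0))


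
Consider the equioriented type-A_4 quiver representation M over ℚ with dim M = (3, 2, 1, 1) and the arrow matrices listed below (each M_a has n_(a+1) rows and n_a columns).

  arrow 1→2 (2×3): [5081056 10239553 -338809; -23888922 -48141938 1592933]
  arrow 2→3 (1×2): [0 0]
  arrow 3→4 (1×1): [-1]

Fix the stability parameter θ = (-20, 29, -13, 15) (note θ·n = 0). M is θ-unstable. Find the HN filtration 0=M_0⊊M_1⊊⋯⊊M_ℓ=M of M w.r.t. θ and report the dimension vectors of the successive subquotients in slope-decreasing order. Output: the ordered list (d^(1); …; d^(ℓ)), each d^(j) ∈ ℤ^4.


Interval decomposition of M: I[1,1], I[1,2]^2, I[3,4].
HN type (ℓ=4): μ^(1)=29; μ^(2)=15; μ^(3)=-13; μ^(4)=-20

((0, 2, 0, 0); (0, 0, 0, 1); (0, 0, 1, 0); (3, 0, 0, 0))


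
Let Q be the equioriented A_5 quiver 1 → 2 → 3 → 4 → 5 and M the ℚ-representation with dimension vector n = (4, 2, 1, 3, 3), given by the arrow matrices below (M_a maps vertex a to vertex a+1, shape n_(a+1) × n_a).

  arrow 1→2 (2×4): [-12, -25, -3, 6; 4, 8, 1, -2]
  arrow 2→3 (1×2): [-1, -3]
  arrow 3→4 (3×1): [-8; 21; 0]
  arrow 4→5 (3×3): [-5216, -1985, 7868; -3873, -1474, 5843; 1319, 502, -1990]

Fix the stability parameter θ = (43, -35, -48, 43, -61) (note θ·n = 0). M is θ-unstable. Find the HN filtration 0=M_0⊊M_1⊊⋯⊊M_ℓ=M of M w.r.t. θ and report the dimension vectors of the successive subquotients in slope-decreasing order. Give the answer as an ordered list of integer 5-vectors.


Via rank(M_{q-1}∘⋯∘M_p): M ≅ I[1,1]^2, I[1,2], I[1,5], I[4,5]^2.
μ_θ-semistable layers: μ^(1)=43; μ^(2)=4; μ^(3)=-9; μ^(4)=-40/3

((2, 0, 0, 0, 0); (1, 1, 0, 0, 0); (0, 0, 0, 3, 3); (1, 1, 1, 0, 0))


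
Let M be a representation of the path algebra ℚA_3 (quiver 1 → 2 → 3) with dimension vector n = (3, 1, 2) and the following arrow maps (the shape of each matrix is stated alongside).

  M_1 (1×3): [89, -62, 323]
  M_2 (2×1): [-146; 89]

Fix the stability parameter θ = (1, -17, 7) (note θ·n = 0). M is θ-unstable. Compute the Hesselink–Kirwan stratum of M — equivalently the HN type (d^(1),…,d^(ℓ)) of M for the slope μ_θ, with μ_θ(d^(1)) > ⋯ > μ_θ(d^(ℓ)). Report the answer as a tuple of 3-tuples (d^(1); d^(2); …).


Interval decomposition of M: I[1,1]^2, I[1,3], I[3,3].
HN type (ℓ=3): μ^(1)=7; μ^(2)=1; μ^(3)=-8

((0, 0, 2); (2, 0, 0); (1, 1, 0))


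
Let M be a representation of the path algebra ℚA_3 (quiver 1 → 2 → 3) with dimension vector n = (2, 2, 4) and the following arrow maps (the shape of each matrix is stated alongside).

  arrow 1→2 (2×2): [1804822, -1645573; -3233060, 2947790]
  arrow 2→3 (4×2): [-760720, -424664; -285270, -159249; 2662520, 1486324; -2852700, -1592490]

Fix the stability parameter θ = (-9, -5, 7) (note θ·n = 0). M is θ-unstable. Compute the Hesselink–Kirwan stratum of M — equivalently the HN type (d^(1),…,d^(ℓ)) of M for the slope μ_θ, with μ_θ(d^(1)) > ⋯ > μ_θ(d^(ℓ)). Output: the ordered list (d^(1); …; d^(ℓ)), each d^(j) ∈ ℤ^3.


Interval decomposition of M: I[1,1], I[1,2], I[2,3], I[3,3]^3.
HN type (ℓ=3): μ^(1)=7; μ^(2)=-5; μ^(3)=-9

((0, 0, 4); (0, 2, 0); (2, 0, 0))


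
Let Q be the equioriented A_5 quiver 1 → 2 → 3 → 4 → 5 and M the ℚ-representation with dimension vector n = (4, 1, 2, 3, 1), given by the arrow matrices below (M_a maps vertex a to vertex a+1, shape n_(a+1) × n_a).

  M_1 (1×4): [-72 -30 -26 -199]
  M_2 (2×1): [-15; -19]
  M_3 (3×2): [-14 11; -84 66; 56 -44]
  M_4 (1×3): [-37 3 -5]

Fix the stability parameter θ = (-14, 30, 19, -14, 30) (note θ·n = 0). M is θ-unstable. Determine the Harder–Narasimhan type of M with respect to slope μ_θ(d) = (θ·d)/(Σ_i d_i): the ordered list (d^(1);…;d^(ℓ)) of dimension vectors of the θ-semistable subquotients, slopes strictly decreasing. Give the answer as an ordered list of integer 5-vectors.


Via rank(M_{q-1}∘⋯∘M_p): M ≅ I[1,1]^3, I[1,5], I[3,3], I[4,4]^2.
μ_θ-semistable layers: μ^(1)=30; μ^(2)=19; μ^(3)=35/3; μ^(4)=-14

((0, 0, 0, 0, 1); (0, 0, 1, 0, 0); (0, 1, 1, 1, 0); (4, 0, 0, 2, 0))


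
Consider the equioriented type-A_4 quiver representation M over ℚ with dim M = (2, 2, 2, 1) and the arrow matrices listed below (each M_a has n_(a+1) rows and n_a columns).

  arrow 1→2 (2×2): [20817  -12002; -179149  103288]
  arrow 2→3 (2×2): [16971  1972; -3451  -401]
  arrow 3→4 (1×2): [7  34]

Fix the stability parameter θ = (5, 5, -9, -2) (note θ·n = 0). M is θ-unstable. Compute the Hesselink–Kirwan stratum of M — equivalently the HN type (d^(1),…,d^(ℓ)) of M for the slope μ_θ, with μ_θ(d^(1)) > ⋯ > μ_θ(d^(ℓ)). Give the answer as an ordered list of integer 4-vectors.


Interval decomposition of M: I[1,3], I[1,4].
HN type (ℓ=2): μ^(1)=1/3; μ^(2)=-1/4

((1, 1, 1, 0); (1, 1, 1, 1))


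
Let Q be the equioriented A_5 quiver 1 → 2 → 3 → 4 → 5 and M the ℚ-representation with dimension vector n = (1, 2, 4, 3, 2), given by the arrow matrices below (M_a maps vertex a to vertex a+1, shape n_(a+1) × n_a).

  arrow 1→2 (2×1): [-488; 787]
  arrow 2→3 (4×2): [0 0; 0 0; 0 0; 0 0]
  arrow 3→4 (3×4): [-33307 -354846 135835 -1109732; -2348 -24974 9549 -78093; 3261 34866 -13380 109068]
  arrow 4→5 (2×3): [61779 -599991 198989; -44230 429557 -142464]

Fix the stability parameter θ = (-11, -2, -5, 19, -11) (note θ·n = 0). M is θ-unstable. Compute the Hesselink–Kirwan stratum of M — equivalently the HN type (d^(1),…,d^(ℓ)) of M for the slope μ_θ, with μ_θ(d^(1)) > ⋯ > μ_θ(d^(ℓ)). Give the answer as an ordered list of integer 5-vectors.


Barcode: M ≅ I[1,2], I[2,2], I[3,3], I[3,4], I[3,5]^2. HN layers by μ_θ (5 steps, strictly decreasing):
  μ^(1)=19; μ^(2)=4; μ^(3)=-2; μ^(4)=-5; μ^(5)=-11

((0, 0, 0, 1, 0); (0, 0, 0, 2, 2); (0, 2, 0, 0, 0); (0, 0, 4, 0, 0); (1, 0, 0, 0, 0))


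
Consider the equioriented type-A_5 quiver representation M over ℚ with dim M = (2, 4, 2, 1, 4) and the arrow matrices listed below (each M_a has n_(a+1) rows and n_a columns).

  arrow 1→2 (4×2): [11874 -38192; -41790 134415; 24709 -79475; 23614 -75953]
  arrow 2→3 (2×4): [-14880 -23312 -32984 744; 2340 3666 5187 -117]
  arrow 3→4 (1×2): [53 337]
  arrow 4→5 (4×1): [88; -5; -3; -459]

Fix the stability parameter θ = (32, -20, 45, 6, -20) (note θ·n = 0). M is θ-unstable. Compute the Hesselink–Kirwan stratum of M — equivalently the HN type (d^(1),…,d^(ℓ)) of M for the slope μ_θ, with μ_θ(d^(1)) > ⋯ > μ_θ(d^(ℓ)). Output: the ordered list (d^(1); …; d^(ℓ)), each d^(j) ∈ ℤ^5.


Barcode: M ≅ I[1,2], I[1,5], I[2,2]^2, I[3,3], I[5,5]^3. HN layers by μ_θ (4 steps, strictly decreasing):
  μ^(1)=45; μ^(2)=31/3; μ^(3)=6; μ^(4)=-20

((0, 0, 1, 0, 0); (0, 0, 1, 1, 1); (2, 2, 0, 0, 0); (0, 2, 0, 0, 3))


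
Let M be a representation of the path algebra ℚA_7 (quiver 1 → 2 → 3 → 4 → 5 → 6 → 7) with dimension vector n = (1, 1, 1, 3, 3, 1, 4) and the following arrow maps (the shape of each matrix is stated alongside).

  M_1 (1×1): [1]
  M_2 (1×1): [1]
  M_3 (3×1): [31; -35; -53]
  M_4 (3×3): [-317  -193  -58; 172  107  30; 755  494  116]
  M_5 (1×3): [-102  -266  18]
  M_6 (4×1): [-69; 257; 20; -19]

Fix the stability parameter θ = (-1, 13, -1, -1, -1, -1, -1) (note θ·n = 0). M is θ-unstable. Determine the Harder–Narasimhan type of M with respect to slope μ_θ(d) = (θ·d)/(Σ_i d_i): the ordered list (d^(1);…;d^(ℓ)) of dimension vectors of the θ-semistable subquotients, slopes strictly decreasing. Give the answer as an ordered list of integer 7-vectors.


Barcode: M ≅ I[1,5], I[4,5], I[4,7], I[7,7]^3. HN layers by μ_θ (2 steps, strictly decreasing):
  μ^(1)=5/2; μ^(2)=-1

((0, 1, 1, 1, 1, 0, 0); (1, 0, 0, 2, 2, 1, 4))


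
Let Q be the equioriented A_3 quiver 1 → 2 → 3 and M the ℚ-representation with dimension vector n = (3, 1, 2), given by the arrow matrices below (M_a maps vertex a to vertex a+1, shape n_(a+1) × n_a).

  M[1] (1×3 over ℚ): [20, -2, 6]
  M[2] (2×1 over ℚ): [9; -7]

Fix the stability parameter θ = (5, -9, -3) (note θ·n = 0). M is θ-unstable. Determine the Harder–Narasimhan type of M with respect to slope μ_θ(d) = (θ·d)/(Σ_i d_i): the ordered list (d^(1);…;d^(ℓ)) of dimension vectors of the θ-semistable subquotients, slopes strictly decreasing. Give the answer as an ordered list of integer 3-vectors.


Via rank(M_{q-1}∘⋯∘M_p): M ≅ I[1,1]^2, I[1,3], I[3,3].
μ_θ-semistable layers: μ^(1)=5; μ^(2)=-7/3; μ^(3)=-3

((2, 0, 0); (1, 1, 1); (0, 0, 1))


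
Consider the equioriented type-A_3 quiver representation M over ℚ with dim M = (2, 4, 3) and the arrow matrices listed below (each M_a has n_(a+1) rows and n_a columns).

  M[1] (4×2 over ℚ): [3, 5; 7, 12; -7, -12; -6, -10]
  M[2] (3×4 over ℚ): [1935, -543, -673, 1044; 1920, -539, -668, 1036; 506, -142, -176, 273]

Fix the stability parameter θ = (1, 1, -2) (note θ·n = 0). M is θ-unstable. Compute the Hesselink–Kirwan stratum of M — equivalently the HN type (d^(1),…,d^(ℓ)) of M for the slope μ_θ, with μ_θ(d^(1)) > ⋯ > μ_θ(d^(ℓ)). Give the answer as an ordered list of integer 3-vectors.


Barcode: M ≅ I[1,3]^2, I[2,2], I[2,3]. HN layers by μ_θ (3 steps, strictly decreasing):
  μ^(1)=1; μ^(2)=0; μ^(3)=-1/2

((0, 1, 0); (2, 2, 2); (0, 1, 1))


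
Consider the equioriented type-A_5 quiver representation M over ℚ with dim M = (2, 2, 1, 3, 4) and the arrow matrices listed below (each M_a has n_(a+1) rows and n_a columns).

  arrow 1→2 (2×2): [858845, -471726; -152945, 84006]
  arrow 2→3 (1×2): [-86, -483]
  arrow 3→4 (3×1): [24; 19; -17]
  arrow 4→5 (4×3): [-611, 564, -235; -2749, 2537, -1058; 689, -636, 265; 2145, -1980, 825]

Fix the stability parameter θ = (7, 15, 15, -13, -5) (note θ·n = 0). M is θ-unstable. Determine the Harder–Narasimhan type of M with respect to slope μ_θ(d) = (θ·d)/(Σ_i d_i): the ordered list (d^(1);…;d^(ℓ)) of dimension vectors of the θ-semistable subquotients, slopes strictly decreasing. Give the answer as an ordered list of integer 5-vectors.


Barcode: M ≅ I[1,1], I[1,5], I[2,2], I[4,4], I[4,5], I[5,5]^2. HN layers by μ_θ (5 steps, strictly decreasing):
  μ^(1)=15; μ^(2)=7; μ^(3)=19/5; μ^(4)=-5; μ^(5)=-13

((0, 1, 0, 0, 0); (1, 0, 0, 0, 0); (1, 1, 1, 1, 1); (0, 0, 0, 0, 3); (0, 0, 0, 2, 0))


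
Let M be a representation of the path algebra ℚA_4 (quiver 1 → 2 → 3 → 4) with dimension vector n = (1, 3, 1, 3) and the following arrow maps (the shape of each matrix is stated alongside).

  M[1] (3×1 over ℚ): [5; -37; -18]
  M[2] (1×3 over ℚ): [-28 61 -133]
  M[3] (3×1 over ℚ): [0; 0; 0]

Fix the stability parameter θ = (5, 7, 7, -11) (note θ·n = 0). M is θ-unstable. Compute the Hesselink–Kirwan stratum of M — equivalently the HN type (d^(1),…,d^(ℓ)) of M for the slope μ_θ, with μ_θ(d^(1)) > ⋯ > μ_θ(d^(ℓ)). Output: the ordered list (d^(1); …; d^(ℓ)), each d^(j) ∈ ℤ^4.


Interval decomposition of M: I[1,3], I[2,2]^2, I[4,4]^3.
HN type (ℓ=3): μ^(1)=7; μ^(2)=5; μ^(3)=-11

((0, 3, 1, 0); (1, 0, 0, 0); (0, 0, 0, 3))


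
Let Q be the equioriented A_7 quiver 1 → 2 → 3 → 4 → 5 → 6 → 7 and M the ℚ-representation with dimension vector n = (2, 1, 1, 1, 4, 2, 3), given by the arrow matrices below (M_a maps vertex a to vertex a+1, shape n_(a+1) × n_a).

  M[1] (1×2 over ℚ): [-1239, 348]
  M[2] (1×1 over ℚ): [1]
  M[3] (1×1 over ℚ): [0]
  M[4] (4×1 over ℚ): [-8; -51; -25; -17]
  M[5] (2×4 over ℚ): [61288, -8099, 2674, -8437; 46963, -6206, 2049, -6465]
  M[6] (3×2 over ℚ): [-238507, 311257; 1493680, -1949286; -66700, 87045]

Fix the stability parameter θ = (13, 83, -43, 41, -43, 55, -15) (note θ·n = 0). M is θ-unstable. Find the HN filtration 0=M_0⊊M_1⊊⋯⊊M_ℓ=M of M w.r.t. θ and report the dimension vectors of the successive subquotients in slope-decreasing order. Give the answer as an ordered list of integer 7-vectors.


Barcode: M ≅ I[1,1], I[1,3], I[4,7], I[5,5]^2, I[5,7], I[7,7]. HN layers by μ_θ (5 steps, strictly decreasing):
  μ^(1)=20; μ^(2)=13; μ^(3)=-1; μ^(4)=-15; μ^(5)=-43

((0, 1, 1, 0, 0, 2, 2); (2, 0, 0, 0, 0, 0, 0); (0, 0, 0, 1, 1, 0, 0); (0, 0, 0, 0, 0, 0, 1); (0, 0, 0, 0, 3, 0, 0))


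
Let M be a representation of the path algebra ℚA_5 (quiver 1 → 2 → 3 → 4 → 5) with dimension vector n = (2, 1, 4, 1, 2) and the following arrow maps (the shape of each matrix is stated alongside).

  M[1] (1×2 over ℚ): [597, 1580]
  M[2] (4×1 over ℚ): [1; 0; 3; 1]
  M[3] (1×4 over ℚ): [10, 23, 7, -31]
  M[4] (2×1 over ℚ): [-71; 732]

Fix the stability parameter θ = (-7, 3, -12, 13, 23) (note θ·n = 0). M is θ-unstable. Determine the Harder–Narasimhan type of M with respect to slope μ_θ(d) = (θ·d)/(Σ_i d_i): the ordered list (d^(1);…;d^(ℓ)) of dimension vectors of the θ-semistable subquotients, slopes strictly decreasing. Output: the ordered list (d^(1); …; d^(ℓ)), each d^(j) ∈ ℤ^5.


Barcode: M ≅ I[1,1], I[1,3], I[3,3]^2, I[3,5], I[5,5]. HN layers by μ_θ (5 steps, strictly decreasing):
  μ^(1)=23; μ^(2)=13; μ^(3)=-9/2; μ^(4)=-7; μ^(5)=-12

((0, 0, 0, 0, 2); (0, 0, 0, 1, 0); (0, 1, 1, 0, 0); (2, 0, 0, 0, 0); (0, 0, 3, 0, 0))


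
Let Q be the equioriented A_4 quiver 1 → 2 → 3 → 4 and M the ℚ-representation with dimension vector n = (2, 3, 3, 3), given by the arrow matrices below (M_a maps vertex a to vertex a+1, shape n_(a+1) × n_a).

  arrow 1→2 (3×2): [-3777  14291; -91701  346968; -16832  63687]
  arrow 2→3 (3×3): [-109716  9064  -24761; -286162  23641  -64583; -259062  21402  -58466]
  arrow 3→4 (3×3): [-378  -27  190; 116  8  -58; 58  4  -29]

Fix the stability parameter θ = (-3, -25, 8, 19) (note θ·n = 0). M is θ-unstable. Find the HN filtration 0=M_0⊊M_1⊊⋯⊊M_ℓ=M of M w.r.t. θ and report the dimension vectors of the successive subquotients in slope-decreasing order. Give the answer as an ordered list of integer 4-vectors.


Interval decomposition of M: I[1,4]^2, I[2,3], I[4,4].
HN type (ℓ=4): μ^(1)=19; μ^(2)=8; μ^(3)=-14; μ^(4)=-25

((0, 0, 0, 3); (0, 0, 3, 0); (2, 2, 0, 0); (0, 1, 0, 0))


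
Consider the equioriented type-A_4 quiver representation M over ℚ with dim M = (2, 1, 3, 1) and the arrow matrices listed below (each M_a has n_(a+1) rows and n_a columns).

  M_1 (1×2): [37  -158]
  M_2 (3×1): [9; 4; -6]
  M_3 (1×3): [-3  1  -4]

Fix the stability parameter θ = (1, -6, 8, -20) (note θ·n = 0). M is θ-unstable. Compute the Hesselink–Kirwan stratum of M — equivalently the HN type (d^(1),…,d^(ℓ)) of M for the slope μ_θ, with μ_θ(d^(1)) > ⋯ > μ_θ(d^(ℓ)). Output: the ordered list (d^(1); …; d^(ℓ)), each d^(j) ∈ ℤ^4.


Barcode: M ≅ I[1,1], I[1,4], I[3,3]^2. HN layers by μ_θ (3 steps, strictly decreasing):
  μ^(1)=8; μ^(2)=1; μ^(3)=-17/4

((0, 0, 2, 0); (1, 0, 0, 0); (1, 1, 1, 1))


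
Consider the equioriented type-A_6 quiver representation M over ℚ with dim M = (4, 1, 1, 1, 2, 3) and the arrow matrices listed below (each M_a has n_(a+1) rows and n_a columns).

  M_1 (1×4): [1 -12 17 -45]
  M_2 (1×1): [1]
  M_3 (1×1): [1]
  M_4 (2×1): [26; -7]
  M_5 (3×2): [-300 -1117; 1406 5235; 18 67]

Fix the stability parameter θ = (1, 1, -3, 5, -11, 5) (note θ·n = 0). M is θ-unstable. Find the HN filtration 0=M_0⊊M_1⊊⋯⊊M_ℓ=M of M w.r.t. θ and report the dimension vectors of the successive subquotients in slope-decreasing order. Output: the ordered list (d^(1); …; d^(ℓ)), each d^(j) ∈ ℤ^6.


Barcode: M ≅ I[1,1]^3, I[1,6], I[5,6], I[6,6]. HN layers by μ_θ (4 steps, strictly decreasing):
  μ^(1)=5; μ^(2)=1; μ^(3)=-7/5; μ^(4)=-11

((0, 0, 0, 0, 0, 3); (3, 0, 0, 0, 0, 0); (1, 1, 1, 1, 1, 0); (0, 0, 0, 0, 1, 0))


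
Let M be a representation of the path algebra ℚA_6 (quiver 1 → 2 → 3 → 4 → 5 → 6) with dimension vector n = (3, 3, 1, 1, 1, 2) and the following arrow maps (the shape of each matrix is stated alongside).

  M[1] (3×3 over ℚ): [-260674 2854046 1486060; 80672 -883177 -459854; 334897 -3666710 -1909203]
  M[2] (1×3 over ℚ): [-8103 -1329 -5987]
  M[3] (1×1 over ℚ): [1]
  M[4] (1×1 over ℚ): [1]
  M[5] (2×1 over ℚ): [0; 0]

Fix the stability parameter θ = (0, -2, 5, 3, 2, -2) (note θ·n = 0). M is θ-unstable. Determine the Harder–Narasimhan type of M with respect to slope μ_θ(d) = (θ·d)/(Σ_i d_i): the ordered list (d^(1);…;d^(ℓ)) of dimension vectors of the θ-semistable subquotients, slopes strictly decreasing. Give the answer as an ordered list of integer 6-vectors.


Via rank(M_{q-1}∘⋯∘M_p): M ≅ I[1,2]^2, I[1,5], I[6,6]^2.
μ_θ-semistable layers: μ^(1)=10/3; μ^(2)=-1; μ^(3)=-2

((0, 0, 1, 1, 1, 0); (3, 3, 0, 0, 0, 0); (0, 0, 0, 0, 0, 2))


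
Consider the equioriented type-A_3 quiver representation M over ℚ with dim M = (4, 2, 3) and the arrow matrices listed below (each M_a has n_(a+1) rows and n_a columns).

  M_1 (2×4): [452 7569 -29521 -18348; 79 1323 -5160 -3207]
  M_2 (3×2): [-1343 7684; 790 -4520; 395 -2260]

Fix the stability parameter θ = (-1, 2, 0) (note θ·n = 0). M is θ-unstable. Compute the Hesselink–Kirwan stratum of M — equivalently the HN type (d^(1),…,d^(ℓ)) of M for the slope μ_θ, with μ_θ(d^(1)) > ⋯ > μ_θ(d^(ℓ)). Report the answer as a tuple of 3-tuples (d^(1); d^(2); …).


Via rank(M_{q-1}∘⋯∘M_p): M ≅ I[1,1]^2, I[1,2], I[1,3], I[3,3]^2.
μ_θ-semistable layers: μ^(1)=2; μ^(2)=1; μ^(3)=0; μ^(4)=-1

((0, 1, 0); (0, 1, 1); (0, 0, 2); (4, 0, 0))


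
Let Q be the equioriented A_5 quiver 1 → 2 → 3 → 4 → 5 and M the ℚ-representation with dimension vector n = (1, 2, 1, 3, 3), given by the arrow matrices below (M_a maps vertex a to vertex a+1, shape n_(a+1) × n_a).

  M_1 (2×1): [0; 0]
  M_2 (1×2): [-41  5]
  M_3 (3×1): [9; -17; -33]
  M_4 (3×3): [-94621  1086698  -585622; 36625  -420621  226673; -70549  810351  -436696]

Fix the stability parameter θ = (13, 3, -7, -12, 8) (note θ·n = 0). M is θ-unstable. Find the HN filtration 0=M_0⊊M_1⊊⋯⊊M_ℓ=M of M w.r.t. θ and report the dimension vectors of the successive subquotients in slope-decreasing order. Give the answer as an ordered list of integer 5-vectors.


Via rank(M_{q-1}∘⋯∘M_p): M ≅ I[1,1], I[2,2], I[2,5], I[4,5]^2.
μ_θ-semistable layers: μ^(1)=13; μ^(2)=8; μ^(3)=3; μ^(4)=-16/3; μ^(5)=-12

((1, 0, 0, 0, 0); (0, 0, 0, 0, 3); (0, 1, 0, 0, 0); (0, 1, 1, 1, 0); (0, 0, 0, 2, 0))


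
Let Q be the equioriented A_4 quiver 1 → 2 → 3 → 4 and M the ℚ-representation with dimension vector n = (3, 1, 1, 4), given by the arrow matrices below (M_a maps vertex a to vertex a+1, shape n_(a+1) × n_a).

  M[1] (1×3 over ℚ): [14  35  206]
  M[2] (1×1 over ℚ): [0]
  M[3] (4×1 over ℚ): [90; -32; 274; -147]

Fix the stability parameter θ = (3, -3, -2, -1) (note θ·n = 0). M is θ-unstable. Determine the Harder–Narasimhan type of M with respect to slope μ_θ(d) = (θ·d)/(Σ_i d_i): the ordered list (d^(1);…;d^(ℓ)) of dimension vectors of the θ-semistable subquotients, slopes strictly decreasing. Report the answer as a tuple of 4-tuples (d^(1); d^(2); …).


Interval decomposition of M: I[1,1]^2, I[1,2], I[3,4], I[4,4]^3.
HN type (ℓ=4): μ^(1)=3; μ^(2)=0; μ^(3)=-1; μ^(4)=-2

((2, 0, 0, 0); (1, 1, 0, 0); (0, 0, 0, 4); (0, 0, 1, 0))


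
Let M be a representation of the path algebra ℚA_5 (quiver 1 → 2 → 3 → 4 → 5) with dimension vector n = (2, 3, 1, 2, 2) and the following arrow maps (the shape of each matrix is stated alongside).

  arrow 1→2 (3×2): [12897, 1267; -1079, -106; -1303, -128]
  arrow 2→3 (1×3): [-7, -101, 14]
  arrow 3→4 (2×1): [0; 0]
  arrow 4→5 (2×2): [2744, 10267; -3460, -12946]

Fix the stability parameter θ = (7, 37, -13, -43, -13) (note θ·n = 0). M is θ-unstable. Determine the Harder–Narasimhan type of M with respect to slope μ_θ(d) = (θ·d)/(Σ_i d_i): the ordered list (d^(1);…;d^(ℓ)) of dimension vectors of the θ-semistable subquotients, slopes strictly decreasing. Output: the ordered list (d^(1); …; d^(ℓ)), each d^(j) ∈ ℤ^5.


Barcode: M ≅ I[1,2], I[1,3], I[2,2], I[4,5]^2. HN layers by μ_θ (5 steps, strictly decreasing):
  μ^(1)=37; μ^(2)=12; μ^(3)=7; μ^(4)=-13; μ^(5)=-43

((0, 2, 0, 0, 0); (0, 1, 1, 0, 0); (2, 0, 0, 0, 0); (0, 0, 0, 0, 2); (0, 0, 0, 2, 0))


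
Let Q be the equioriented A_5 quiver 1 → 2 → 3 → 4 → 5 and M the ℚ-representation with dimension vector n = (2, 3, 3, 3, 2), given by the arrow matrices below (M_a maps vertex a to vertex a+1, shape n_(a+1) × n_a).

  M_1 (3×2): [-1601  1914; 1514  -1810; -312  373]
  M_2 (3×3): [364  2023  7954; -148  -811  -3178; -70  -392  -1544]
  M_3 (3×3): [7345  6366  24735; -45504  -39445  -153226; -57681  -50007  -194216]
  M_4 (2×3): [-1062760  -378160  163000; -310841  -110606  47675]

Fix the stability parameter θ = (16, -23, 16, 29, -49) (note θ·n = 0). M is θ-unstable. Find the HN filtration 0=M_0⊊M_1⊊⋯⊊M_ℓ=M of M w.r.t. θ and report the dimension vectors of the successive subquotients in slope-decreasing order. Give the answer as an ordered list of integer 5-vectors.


Via rank(M_{q-1}∘⋯∘M_p): M ≅ I[1,2], I[1,5], I[2,4], I[3,4], I[5,5].
μ_θ-semistable layers: μ^(1)=29; μ^(2)=16; μ^(3)=-4/3; μ^(4)=-7/2; μ^(5)=-23; μ^(6)=-49

((0, 0, 0, 2, 0); (0, 0, 2, 0, 0); (0, 0, 1, 1, 1); (2, 2, 0, 0, 0); (0, 1, 0, 0, 0); (0, 0, 0, 0, 1))


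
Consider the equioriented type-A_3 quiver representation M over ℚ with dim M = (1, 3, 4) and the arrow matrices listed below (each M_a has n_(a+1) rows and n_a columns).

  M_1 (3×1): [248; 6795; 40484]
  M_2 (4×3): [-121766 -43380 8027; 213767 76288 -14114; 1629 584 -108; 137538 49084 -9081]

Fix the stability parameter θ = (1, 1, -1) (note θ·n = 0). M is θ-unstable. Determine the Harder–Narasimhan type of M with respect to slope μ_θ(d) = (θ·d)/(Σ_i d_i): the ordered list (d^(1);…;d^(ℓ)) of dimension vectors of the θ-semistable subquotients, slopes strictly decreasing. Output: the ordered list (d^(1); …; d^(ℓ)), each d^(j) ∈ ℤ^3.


Via rank(M_{q-1}∘⋯∘M_p): M ≅ I[1,2], I[2,3]^2, I[3,3]^2.
μ_θ-semistable layers: μ^(1)=1; μ^(2)=0; μ^(3)=-1

((1, 1, 0); (0, 2, 2); (0, 0, 2))


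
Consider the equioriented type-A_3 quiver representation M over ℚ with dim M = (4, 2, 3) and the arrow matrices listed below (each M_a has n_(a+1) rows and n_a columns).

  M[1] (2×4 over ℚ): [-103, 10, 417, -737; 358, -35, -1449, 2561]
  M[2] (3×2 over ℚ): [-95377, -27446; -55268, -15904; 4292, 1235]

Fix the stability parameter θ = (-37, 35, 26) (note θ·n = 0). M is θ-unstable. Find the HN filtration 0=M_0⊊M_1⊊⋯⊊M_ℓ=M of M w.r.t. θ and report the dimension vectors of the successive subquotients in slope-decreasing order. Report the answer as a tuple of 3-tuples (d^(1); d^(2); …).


Interval decomposition of M: I[1,1]^2, I[1,3]^2, I[3,3].
HN type (ℓ=3): μ^(1)=61/2; μ^(2)=26; μ^(3)=-37

((0, 2, 2); (0, 0, 1); (4, 0, 0))


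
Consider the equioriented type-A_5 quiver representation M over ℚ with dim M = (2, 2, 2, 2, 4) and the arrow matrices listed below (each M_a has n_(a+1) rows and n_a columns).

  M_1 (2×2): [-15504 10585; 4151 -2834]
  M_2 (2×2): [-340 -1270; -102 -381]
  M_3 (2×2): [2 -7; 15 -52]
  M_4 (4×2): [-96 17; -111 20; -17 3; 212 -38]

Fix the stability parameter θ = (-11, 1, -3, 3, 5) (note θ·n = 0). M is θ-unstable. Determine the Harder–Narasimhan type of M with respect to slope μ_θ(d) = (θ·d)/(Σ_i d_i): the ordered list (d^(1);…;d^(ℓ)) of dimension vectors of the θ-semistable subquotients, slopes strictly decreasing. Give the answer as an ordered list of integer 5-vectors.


Via rank(M_{q-1}∘⋯∘M_p): M ≅ I[1,2], I[1,5], I[3,5], I[5,5]^2.
μ_θ-semistable layers: μ^(1)=5; μ^(2)=3; μ^(3)=1; μ^(4)=-1; μ^(5)=-3; μ^(6)=-11

((0, 0, 0, 0, 4); (0, 0, 0, 2, 0); (0, 1, 0, 0, 0); (0, 1, 1, 0, 0); (0, 0, 1, 0, 0); (2, 0, 0, 0, 0))


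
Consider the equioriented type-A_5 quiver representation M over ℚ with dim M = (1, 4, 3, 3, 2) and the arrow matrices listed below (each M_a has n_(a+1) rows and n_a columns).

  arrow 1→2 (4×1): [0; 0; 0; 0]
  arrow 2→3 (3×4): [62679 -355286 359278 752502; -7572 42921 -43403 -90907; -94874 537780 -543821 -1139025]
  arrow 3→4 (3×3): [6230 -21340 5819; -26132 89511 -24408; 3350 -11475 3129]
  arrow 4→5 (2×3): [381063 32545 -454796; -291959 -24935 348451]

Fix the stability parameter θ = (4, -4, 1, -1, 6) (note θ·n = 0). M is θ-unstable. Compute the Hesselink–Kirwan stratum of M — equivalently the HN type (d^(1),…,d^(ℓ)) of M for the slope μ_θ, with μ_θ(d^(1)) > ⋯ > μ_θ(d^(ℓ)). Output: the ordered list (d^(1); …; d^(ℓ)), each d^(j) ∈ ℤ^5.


Barcode: M ≅ I[1,1], I[2,2], I[2,3], I[2,4], I[2,5], I[4,5]. HN layers by μ_θ (6 steps, strictly decreasing):
  μ^(1)=6; μ^(2)=4; μ^(3)=1; μ^(4)=0; μ^(5)=-1; μ^(6)=-4

((0, 0, 0, 0, 2); (1, 0, 0, 0, 0); (0, 0, 1, 0, 0); (0, 0, 2, 2, 0); (0, 0, 0, 1, 0); (0, 4, 0, 0, 0))


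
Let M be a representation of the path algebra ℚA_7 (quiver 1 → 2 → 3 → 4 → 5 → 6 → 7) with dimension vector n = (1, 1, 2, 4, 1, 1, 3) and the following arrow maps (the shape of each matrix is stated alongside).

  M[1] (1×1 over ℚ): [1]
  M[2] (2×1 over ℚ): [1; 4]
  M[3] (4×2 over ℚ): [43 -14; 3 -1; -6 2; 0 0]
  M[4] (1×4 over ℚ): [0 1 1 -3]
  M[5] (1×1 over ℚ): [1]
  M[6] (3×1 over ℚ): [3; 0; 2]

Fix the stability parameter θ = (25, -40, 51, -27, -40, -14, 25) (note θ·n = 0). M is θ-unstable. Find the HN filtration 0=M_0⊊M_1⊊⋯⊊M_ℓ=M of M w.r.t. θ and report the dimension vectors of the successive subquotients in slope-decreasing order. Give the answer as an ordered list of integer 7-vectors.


Barcode: M ≅ I[1,7], I[3,4], I[4,4]^2, I[7,7]^2. HN layers by μ_θ (4 steps, strictly decreasing):
  μ^(1)=25; μ^(2)=12; μ^(3)=-15/2; μ^(4)=-27

((0, 0, 0, 0, 0, 0, 3); (0, 0, 1, 1, 0, 0, 0); (1, 1, 1, 1, 1, 1, 0); (0, 0, 0, 2, 0, 0, 0))


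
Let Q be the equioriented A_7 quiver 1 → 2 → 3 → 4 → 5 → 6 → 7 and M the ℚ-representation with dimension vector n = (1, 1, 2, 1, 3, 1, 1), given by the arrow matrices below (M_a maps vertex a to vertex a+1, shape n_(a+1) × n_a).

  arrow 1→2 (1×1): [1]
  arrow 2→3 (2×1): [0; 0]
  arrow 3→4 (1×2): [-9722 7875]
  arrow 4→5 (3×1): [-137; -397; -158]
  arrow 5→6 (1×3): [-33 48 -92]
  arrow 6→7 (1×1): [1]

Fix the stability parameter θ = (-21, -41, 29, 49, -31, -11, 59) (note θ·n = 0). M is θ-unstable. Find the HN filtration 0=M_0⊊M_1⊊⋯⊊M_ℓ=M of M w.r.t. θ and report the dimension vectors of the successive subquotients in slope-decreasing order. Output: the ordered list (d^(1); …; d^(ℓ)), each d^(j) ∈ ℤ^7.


Via rank(M_{q-1}∘⋯∘M_p): M ≅ I[1,2], I[3,3], I[3,7], I[5,5]^2.
μ_θ-semistable layers: μ^(1)=59; μ^(2)=29; μ^(3)=9; μ^(4)=-31

((0, 0, 0, 0, 0, 0, 1); (0, 0, 1, 0, 0, 0, 0); (0, 0, 1, 1, 1, 1, 0); (1, 1, 0, 0, 2, 0, 0))


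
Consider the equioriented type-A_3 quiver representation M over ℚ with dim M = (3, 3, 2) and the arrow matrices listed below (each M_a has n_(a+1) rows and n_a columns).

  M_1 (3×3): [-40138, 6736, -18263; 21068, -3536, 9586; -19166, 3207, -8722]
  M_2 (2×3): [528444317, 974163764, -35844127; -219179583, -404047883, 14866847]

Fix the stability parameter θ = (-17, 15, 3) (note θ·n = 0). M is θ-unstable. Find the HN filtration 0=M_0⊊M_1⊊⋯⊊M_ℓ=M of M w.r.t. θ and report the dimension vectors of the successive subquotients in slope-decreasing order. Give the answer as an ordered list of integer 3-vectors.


Interval decomposition of M: I[1,1], I[1,2], I[1,3], I[2,3].
HN type (ℓ=3): μ^(1)=15; μ^(2)=9; μ^(3)=-17

((0, 1, 0); (0, 2, 2); (3, 0, 0))


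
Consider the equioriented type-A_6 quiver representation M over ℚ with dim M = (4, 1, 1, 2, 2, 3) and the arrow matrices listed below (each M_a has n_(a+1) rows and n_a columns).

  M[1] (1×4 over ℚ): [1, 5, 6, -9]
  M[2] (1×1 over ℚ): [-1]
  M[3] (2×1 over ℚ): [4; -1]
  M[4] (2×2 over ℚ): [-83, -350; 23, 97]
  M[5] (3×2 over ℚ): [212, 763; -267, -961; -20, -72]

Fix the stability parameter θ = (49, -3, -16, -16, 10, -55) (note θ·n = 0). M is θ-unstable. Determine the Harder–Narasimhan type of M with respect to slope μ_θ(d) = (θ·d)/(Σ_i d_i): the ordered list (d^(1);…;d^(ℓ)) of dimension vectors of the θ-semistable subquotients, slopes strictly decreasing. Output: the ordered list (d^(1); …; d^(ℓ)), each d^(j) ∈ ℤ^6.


Via rank(M_{q-1}∘⋯∘M_p): M ≅ I[1,1]^3, I[1,6], I[4,6], I[6,6].
μ_θ-semistable layers: μ^(1)=49; μ^(2)=-31/6; μ^(3)=-61/3; μ^(4)=-55

((3, 0, 0, 0, 0, 0); (1, 1, 1, 1, 1, 1); (0, 0, 0, 1, 1, 1); (0, 0, 0, 0, 0, 1))


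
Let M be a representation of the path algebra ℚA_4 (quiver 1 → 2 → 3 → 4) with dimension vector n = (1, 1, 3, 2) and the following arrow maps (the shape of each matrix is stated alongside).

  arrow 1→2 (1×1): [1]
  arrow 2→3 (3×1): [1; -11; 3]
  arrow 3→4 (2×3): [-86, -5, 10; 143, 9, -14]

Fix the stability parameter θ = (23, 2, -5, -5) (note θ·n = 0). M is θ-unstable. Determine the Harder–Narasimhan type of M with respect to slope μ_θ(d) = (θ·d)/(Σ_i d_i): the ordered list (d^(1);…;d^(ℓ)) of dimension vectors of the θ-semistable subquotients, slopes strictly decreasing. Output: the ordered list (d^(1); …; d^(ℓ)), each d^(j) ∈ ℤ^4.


Via rank(M_{q-1}∘⋯∘M_p): M ≅ I[1,4], I[3,3], I[3,4].
μ_θ-semistable layers: μ^(1)=15/4; μ^(2)=-5

((1, 1, 1, 1); (0, 0, 2, 1))


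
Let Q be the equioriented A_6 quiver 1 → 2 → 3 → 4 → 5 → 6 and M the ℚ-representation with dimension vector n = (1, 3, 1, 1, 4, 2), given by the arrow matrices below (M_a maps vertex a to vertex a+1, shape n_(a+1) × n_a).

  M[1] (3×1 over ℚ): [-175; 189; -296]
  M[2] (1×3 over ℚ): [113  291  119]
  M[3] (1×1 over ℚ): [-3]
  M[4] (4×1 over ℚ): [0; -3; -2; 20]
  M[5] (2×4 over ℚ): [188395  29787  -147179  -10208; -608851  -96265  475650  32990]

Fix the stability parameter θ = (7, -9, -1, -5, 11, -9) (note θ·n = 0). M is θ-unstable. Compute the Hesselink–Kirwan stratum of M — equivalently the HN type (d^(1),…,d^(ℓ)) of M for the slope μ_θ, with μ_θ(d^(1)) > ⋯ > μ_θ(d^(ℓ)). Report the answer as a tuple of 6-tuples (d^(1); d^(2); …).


Interval decomposition of M: I[1,2], I[2,2], I[2,6], I[5,5]^2, I[5,6].
HN type (ℓ=5): μ^(1)=11; μ^(2)=1; μ^(3)=-1; μ^(4)=-3; μ^(5)=-9

((0, 0, 0, 0, 2, 0); (0, 0, 0, 0, 2, 2); (1, 1, 0, 0, 0, 0); (0, 0, 1, 1, 0, 0); (0, 2, 0, 0, 0, 0))


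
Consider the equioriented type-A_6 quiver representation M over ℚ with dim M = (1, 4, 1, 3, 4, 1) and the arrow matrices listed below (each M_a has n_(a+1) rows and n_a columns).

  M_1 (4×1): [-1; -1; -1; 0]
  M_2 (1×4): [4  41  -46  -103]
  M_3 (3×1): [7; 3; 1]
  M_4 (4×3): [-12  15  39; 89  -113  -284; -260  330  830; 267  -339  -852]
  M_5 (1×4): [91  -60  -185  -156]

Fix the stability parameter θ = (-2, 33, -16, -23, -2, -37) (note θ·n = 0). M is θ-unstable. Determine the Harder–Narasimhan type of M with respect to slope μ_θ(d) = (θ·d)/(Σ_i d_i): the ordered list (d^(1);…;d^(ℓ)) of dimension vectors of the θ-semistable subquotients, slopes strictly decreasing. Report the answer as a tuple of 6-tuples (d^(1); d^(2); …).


Interval decomposition of M: I[1,4], I[2,2]^3, I[4,5], I[4,6], I[5,5]^2.
HN type (ℓ=4): μ^(1)=33; μ^(2)=-2; μ^(3)=-39/2; μ^(4)=-23

((0, 3, 0, 0, 0, 0); (1, 1, 1, 1, 3, 0); (0, 0, 0, 0, 1, 1); (0, 0, 0, 2, 0, 0))


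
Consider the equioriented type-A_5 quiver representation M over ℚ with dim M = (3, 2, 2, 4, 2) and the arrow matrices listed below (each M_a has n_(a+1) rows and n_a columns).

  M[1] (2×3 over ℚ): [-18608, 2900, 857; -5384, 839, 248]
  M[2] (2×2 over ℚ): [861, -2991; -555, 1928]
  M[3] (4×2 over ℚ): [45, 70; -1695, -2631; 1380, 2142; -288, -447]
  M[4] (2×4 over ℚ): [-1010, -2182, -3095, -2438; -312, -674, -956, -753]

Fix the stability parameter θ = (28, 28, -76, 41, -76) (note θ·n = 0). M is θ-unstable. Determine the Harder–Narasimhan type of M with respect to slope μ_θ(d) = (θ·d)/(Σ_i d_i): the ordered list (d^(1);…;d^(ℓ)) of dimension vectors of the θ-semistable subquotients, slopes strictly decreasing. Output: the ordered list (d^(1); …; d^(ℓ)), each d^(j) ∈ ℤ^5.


Interval decomposition of M: I[1,1], I[1,4], I[1,5], I[4,4], I[4,5].
HN type (ℓ=5): μ^(1)=41; μ^(2)=28; μ^(3)=-20/3; μ^(4)=-11; μ^(5)=-35/2

((0, 0, 0, 2, 0); (1, 0, 0, 0, 0); (1, 1, 1, 0, 0); (1, 1, 1, 1, 1); (0, 0, 0, 1, 1))


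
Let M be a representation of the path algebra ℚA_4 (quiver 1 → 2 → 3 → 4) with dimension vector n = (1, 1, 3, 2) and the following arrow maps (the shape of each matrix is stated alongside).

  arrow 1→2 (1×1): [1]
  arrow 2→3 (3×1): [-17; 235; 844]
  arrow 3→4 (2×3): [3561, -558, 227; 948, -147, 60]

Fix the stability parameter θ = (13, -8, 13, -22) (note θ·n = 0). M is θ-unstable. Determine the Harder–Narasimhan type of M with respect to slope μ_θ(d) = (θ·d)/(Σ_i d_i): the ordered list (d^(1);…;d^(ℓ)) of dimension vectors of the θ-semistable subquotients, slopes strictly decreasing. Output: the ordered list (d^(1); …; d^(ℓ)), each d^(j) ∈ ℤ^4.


Barcode: M ≅ I[1,4], I[3,3], I[3,4]. HN layers by μ_θ (3 steps, strictly decreasing):
  μ^(1)=13; μ^(2)=-1; μ^(3)=-9/2

((0, 0, 1, 0); (1, 1, 1, 1); (0, 0, 1, 1))


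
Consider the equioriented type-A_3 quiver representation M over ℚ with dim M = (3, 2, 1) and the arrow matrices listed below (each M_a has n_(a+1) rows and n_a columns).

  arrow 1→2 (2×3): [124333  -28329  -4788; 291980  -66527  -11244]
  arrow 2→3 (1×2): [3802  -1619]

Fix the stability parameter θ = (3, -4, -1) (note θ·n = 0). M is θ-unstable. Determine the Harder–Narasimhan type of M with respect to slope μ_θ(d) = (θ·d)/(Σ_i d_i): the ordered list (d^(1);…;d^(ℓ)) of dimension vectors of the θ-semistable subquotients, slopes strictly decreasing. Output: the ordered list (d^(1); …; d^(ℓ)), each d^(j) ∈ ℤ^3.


Via rank(M_{q-1}∘⋯∘M_p): M ≅ I[1,1], I[1,2], I[1,3].
μ_θ-semistable layers: μ^(1)=3; μ^(2)=-1/2; μ^(3)=-2/3

((1, 0, 0); (1, 1, 0); (1, 1, 1))


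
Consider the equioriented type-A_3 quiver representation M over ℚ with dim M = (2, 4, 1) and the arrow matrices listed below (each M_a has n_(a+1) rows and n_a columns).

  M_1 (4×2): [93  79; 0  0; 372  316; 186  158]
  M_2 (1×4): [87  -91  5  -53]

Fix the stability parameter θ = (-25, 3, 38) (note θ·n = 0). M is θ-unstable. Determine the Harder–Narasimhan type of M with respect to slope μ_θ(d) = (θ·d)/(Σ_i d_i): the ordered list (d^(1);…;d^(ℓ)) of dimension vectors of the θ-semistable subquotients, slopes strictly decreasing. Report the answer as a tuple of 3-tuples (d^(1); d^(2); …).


Via rank(M_{q-1}∘⋯∘M_p): M ≅ I[1,1], I[1,3], I[2,2]^3.
μ_θ-semistable layers: μ^(1)=38; μ^(2)=3; μ^(3)=-25

((0, 0, 1); (0, 4, 0); (2, 0, 0))


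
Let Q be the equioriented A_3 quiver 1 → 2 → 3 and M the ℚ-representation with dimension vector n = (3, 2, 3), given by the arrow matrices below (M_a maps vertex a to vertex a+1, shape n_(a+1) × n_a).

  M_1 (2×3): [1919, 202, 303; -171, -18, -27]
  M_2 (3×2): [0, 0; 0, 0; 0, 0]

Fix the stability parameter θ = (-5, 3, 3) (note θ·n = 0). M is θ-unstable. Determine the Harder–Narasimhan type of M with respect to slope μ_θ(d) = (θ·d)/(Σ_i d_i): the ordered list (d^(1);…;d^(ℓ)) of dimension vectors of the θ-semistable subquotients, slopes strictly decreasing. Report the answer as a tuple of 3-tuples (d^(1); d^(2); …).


Barcode: M ≅ I[1,1]^2, I[1,2], I[2,2], I[3,3]^3. HN layers by μ_θ (2 steps, strictly decreasing):
  μ^(1)=3; μ^(2)=-5

((0, 2, 3); (3, 0, 0))


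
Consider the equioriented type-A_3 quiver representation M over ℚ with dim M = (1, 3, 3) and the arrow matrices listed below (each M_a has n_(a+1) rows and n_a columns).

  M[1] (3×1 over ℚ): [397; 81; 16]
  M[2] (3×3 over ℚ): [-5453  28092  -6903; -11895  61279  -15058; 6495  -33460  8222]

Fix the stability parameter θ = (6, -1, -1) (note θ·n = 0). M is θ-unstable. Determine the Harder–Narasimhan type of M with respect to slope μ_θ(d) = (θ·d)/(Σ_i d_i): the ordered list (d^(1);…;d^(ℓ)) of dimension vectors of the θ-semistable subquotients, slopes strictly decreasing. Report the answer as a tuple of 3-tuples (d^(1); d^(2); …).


Interval decomposition of M: I[1,3], I[2,3]^2.
HN type (ℓ=2): μ^(1)=4/3; μ^(2)=-1

((1, 1, 1); (0, 2, 2))


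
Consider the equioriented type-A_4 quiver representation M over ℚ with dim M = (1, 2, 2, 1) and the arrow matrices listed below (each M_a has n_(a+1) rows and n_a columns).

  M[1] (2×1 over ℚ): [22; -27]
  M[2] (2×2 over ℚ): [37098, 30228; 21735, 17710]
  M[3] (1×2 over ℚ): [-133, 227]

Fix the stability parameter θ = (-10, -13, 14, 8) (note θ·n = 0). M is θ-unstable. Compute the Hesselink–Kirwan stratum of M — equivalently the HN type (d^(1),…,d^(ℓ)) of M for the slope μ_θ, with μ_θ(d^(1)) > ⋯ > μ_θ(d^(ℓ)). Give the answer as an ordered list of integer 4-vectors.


Interval decomposition of M: I[1,2], I[2,4], I[3,3].
HN type (ℓ=4): μ^(1)=14; μ^(2)=11; μ^(3)=-23/2; μ^(4)=-13

((0, 0, 1, 0); (0, 0, 1, 1); (1, 1, 0, 0); (0, 1, 0, 0))


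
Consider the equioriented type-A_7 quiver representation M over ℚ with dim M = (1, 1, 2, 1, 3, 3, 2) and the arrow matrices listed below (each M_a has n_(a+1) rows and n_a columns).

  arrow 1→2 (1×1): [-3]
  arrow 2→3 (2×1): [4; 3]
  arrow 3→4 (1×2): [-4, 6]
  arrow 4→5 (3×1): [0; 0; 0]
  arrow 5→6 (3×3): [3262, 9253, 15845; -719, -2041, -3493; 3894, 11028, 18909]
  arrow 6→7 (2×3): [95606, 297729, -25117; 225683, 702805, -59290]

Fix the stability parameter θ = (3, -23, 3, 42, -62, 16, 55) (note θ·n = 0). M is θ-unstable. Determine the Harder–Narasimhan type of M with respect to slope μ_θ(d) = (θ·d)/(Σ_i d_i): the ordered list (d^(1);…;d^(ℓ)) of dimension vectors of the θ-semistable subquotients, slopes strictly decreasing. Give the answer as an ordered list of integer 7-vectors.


Barcode: M ≅ I[1,4], I[3,3], I[5,6], I[5,7]^2. HN layers by μ_θ (6 steps, strictly decreasing):
  μ^(1)=55; μ^(2)=42; μ^(3)=16; μ^(4)=3; μ^(5)=-10; μ^(6)=-62

((0, 0, 0, 0, 0, 0, 2); (0, 0, 0, 1, 0, 0, 0); (0, 0, 0, 0, 0, 3, 0); (0, 0, 2, 0, 0, 0, 0); (1, 1, 0, 0, 0, 0, 0); (0, 0, 0, 0, 3, 0, 0))
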